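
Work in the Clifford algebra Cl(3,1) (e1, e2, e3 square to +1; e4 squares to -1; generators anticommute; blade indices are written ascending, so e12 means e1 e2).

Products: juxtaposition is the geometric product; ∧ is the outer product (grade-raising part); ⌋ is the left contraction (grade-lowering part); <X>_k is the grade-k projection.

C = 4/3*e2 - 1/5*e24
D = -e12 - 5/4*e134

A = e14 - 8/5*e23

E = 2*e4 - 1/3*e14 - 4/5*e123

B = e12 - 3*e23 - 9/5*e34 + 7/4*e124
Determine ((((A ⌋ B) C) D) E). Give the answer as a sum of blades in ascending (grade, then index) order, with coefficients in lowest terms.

step 1: -24/5 - 7/4*e2
step 2: -7/3 - 32/5*e2 + 7/20*e4 + 24/25*e24
step 3: -32/5*e1 + 7/3*e12 + 7/16*e13 + 24/25*e14 - 6/5*e123 - 7/20*e124 + 35/12*e134 - 8*e1234
step 4: -32/25 - 48/25*e1 - 7/15*e2 + 511/180*e3 + 128/15*e4 + 7/10*e12 - 35/6*e13 - 64/5*e14 + 584/75*e23 + 28/9*e24 + 511/1200*e34 + 16*e123 + 14/3*e124 + 7/8*e134 + 146/125*e234 - 12/5*e1234
Answer: -32/25 - 48/25*e1 - 7/15*e2 + 511/180*e3 + 128/15*e4 + 7/10*e12 - 35/6*e13 - 64/5*e14 + 584/75*e23 + 28/9*e24 + 511/1200*e34 + 16*e123 + 14/3*e124 + 7/8*e134 + 146/125*e234 - 12/5*e1234


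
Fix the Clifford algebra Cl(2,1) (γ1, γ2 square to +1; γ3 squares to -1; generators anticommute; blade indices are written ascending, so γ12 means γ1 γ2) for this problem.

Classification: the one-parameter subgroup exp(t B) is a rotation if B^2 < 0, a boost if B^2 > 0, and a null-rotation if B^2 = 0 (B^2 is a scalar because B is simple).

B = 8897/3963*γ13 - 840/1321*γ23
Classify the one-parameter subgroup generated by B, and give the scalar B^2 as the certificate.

B^2 term by term: the squares give (8897/3963)^2*(γ13)^2 + (-840/1321)^2*(γ23)^2 = 79156609/15705369*(+1) + 705600/1745041*(+1) = 49/9 (each basis 2-blade squares to minus the product of its generators' squares); cross terms between blades sharing an index anticommute and cancel. So B^2 = 49/9.
Answer: boost, certificate B^2 = 49/9. Why this suffices: the scalar 49/9 survives any versor conjugation, so its sign alone determines the class however B is presented.


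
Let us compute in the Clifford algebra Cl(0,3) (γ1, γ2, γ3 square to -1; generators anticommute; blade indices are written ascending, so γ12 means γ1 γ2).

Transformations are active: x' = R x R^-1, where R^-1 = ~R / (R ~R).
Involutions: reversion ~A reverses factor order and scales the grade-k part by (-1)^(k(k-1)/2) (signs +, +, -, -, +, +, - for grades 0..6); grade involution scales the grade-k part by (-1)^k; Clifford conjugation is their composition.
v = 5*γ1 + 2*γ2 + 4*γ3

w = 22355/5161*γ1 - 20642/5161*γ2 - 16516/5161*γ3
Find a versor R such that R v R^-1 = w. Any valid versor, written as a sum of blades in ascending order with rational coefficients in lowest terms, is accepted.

Here q(v) = q(w) = -45; the classical choice R = v + w = 48160/5161*γ1 - 10320/5161*γ2 + 4128/5161*γ3 then realises v -> w under the sandwich.
Answer: 48160/5161*γ1 - 10320/5161*γ2 + 4128/5161*γ3


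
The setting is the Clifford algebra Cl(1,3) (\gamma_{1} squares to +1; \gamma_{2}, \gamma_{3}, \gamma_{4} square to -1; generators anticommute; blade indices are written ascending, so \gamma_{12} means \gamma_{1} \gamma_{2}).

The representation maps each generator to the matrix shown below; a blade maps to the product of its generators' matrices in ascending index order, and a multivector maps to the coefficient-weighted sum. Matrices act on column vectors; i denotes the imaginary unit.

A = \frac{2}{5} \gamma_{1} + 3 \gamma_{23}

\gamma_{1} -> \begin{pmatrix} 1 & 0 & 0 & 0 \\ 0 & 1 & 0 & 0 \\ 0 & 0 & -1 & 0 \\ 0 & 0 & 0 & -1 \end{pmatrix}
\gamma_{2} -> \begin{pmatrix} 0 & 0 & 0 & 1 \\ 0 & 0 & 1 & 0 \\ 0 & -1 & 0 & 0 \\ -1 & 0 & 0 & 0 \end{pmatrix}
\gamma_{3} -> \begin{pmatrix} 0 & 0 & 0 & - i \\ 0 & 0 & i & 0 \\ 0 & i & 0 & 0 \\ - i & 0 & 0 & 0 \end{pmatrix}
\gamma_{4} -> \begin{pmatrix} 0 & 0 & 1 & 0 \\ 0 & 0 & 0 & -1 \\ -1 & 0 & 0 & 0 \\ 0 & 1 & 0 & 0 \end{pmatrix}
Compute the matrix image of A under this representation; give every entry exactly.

Bivector images (products of the table entries): rho(\gamma_{23}) = rho(\gamma_{2})rho(\gamma_{3}) = \begin{pmatrix} - i & 0 & 0 & 0 \\ 0 & i & 0 & 0 \\ 0 & 0 & - i & 0 \\ 0 & 0 & 0 & i \end{pmatrix}.
M = (\frac{2}{5})*rho(\gamma_{1}) + (3)*rho(\gamma_{23}), summed entrywise:
Answer: \begin{pmatrix} \frac{2}{5} - 3 i & 0 & 0 & 0 \\ 0 & \frac{2}{5} + 3 i & 0 & 0 \\ 0 & 0 & - \frac{2}{5} - 3 i & 0 \\ 0 & 0 & 0 & - \frac{2}{5} + 3 i \end{pmatrix}


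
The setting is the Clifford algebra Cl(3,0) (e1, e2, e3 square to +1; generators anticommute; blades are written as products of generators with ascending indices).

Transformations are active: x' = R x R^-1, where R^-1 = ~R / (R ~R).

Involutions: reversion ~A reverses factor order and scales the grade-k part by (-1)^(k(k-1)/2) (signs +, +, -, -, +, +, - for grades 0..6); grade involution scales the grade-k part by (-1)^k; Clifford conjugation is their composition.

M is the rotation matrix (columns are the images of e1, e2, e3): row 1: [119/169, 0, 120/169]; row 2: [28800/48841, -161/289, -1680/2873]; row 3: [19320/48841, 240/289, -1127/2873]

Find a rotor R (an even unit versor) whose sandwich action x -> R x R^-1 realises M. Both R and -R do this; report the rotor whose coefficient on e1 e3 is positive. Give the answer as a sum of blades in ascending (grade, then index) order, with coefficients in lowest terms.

Method: write R = a + b12*e1 e2 + b13*e1 e3 + b23*e2 e3 with a^2 + b12^2 + b13^2 + b23^2 = 1 (so R^-1 = ~R). Expanding the columns R e_j ~R gives tr M = 4a^2 - 1 and, from the antisymmetric part, M21 - M12 = -4a*b12, M13 - M31 = 4a*b13, M32 - M23 = -4a*b23.
Here tr M = -11977/48841, so a^2 = (1 + tr M)/4 = 9216/48841 and a = ±96/221. Taking a = 96/221: M21 - M12 = 28800/48841, M13 - M31 = 15360/48841, M32 - M23 = 69120/48841, giving b12 = -75/221, b13 = 40/221, b23 = -180/221, i.e. R = 96/221 - 75/221*e1 e2 + 40/221*e1 e3 - 180/221*e2 e3.
Its e1 e3 coefficient is already positive.
Answer: 96/221 - 75/221*e1 e2 + 40/221*e1 e3 - 180/221*e2 e3. Key observation: the double cover Spin(3) -> SO(3) sends R and -R to the same matrix (trace -11977/48841 here), so the stated sign of the e1 e3 coefficient is what selects one sheet.


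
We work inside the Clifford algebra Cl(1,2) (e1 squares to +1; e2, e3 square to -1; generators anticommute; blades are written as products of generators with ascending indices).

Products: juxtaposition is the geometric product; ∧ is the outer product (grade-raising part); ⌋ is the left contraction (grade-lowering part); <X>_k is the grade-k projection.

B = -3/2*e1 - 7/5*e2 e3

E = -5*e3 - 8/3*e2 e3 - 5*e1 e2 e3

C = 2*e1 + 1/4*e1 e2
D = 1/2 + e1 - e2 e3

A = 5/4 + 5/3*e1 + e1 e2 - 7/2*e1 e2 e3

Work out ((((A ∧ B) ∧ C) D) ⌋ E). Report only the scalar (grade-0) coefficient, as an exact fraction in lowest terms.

step 1: -15/8*e1 - 7/4*e2 e3 - 7/3*e1 e2 e3
step 2: -7/2*e1 e2 e3
step 3: -7/2*e1 - 7/2*e2 e3 - 7/4*e1 e2 e3
step 4: -217/12 - 35/2*e1 + 35/2*e2 e3
Answer: -217/12


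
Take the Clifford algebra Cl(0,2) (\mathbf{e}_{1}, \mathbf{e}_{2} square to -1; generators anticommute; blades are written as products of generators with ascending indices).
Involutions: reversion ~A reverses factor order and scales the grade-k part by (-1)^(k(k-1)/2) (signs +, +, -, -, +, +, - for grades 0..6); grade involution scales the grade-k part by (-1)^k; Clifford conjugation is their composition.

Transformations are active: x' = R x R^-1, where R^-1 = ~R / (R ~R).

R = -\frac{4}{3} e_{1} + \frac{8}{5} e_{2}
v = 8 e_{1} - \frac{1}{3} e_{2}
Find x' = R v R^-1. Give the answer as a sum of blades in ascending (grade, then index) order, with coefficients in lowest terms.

~R = -\frac{4}{3} e_{1} + \frac{8}{5} e_{2}, and R ~R = -\frac{976}{225}, so R^-1 = ~R / (-\frac{976}{225}).
R v = \frac{56}{5} - \frac{556}{45} e_{1} e_{2}
Answer: -\frac{68}{61} e_{1} - \frac{1451}{183} e_{2}


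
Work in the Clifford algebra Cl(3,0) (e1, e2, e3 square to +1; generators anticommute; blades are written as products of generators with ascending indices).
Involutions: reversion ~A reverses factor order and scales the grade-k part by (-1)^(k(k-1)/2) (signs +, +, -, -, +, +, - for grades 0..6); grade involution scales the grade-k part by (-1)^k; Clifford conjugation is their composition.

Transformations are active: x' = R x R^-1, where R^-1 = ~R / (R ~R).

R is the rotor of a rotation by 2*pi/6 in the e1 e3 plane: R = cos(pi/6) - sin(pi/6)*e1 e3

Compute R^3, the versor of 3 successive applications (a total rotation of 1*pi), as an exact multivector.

Rotor phase runs at HALF the rotation angle; powers of one rotor simply add phase, so after 3 steps in e1 e3 the phase is 3*pi/6 = pi/2 and R^3 = cos(pi/2) - sin(pi/2)*e1 e3.
cos(pi/2) = 0 and sin(pi/2) = 1, so R^3 = -e1 e3. The net rotation is 1*pi; the rotor keeps the half-angle phase exactly.
Answer: -e1 e3


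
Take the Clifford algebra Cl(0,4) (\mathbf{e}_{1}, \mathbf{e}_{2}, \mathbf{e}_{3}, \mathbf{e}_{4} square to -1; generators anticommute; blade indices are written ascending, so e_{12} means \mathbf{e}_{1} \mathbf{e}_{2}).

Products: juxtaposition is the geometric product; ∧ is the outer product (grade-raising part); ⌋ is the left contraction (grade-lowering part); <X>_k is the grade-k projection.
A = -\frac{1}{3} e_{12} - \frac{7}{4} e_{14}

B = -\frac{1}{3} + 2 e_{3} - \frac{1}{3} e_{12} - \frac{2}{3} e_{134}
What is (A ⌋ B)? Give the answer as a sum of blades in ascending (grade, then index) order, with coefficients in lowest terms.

step 1: -\frac{1}{9} + \frac{7}{6} e_{3}
Answer: -\frac{1}{9} + \frac{7}{6} e_{3}


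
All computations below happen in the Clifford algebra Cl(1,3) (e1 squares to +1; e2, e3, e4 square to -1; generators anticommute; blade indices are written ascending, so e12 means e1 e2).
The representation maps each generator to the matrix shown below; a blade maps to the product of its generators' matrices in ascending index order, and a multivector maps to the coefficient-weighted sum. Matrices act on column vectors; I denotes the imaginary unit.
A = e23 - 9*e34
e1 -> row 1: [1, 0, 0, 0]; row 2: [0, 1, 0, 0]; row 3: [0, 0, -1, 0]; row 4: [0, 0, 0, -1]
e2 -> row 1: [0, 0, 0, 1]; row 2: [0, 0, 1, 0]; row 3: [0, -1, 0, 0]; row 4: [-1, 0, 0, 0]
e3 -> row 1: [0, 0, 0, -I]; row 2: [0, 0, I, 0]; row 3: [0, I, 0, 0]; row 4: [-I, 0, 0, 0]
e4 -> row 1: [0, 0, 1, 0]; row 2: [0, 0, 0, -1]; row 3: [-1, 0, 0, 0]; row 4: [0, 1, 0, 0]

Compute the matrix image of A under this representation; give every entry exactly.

Bivector images (products of the table entries): rho(e23) = rho(e2)rho(e3) = row 1: [-I, 0, 0, 0]; row 2: [0, I, 0, 0]; row 3: [0, 0, -I, 0]; row 4: [0, 0, 0, I]; rho(e34) = rho(e3)rho(e4) = row 1: [0, -I, 0, 0]; row 2: [-I, 0, 0, 0]; row 3: [0, 0, 0, -I]; row 4: [0, 0, -I, 0].
M = (1)*rho(e23) + (-9)*rho(e34), summed entrywise:
Answer: row 1: [-I, 9*I, 0, 0]; row 2: [9*I, I, 0, 0]; row 3: [0, 0, -I, 9*I]; row 4: [0, 0, 9*I, I]


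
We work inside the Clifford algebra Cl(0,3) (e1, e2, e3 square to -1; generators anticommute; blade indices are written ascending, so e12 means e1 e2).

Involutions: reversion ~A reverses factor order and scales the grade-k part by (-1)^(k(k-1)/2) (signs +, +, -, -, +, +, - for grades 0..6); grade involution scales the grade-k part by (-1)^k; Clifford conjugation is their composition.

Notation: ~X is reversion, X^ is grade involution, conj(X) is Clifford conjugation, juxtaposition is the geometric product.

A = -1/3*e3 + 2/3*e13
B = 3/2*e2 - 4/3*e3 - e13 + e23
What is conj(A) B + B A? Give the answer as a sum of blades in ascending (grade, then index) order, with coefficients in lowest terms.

first term: -2/9 - 11/9*e1 + 1/3*e2 - 2/3*e12 - 1/2*e23 + e123
second term: 2/9 - 11/9*e1 + 1/3*e2 - 2/3*e12 - 1/2*e23 - e123
Answer: -22/9*e1 + 2/3*e2 - 4/3*e12 - e23


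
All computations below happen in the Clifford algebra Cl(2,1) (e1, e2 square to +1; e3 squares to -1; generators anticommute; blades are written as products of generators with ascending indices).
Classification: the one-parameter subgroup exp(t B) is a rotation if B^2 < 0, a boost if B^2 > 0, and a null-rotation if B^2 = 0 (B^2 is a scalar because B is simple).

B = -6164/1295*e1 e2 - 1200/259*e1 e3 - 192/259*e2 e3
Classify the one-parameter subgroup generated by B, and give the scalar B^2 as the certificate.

B^2 term by term: the squares give (-6164/1295)^2*(e1 e2)^2 + (-1200/259)^2*(e1 e3)^2 + (-192/259)^2*(e2 e3)^2 = 37994896/1677025*(-1) + 1440000/67081*(+1) + 36864/67081*(+1) = -16/25 (each basis 2-blade squares to minus the product of its generators' squares); cross terms between blades sharing an index anticommute and cancel. So B^2 = -16/25.
Answer: rotation, certificate B^2 = -16/25. Check the certificate: B^2 = -16/25, and that sign is decisive whatever form B takes.


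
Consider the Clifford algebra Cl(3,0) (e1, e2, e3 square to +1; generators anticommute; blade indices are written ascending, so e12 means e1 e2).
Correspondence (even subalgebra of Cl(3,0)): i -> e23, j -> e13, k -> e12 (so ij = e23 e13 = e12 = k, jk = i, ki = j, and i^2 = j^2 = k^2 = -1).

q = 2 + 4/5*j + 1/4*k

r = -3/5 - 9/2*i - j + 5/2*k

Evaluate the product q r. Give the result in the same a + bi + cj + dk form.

In blades: q = 2 + 1/4*e12 + 4/5*e13, r = -3/5 + 5/2*e12 - e13 - 9/2*e23.
Distribute q over r term by term (generator squares from the signature, products reordered to ascending indices): (2)*r = -6/5 + 5*e12 - 2*e13 - 9*e23; (1/4*e12)*r = -5/8 - 3/20*e12 - 9/8*e13 + 1/4*e23; (4/5*e13)*r = 4/5 + 18/5*e12 - 12/25*e13 + 2*e23.
Sum: -41/40 + 169/20*e12 - 721/200*e13 - 27/4*e23; translating back through the correspondence:
Answer: -41/40 - 27/4*i - 721/200*j + 169/20*k


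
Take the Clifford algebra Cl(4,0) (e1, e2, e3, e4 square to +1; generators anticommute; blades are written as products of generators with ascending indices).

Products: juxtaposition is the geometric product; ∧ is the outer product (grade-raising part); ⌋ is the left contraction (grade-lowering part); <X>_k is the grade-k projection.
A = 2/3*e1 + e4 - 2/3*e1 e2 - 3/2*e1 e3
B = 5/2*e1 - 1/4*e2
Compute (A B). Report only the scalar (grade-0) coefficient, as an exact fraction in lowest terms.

step 1: 5/3 + 1/6*e1 + 5/3*e2 + 15/4*e3 - 1/6*e1 e2 - 5/2*e1 e4 + 1/4*e2 e4 - 3/8*e1 e2 e3
Answer: 5/3


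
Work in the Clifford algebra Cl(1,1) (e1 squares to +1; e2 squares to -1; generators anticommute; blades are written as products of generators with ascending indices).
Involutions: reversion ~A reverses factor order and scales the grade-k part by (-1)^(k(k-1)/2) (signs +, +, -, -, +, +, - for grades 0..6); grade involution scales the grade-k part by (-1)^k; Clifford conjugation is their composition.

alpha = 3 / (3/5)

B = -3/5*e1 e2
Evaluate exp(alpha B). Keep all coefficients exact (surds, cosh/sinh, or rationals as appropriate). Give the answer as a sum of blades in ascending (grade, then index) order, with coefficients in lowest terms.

B^2 = (-3/5)^2*(e1 e2)^2 = 9/25*(+1) = 9/25 (a basis 2-blade squares to minus the product of its generators' squares).
B^2 = 9/25 — B^2 > 0, so the exponential closes hyperbolically: l = 3/5, alpha*l = 3, so exp(alpha B) = cosh(3) + (sinh(3)/(3/5))*B = cosh(3) + (5*sinh(3)/3)*B.
Answer: cosh(3) - sinh(3)*e1 e2


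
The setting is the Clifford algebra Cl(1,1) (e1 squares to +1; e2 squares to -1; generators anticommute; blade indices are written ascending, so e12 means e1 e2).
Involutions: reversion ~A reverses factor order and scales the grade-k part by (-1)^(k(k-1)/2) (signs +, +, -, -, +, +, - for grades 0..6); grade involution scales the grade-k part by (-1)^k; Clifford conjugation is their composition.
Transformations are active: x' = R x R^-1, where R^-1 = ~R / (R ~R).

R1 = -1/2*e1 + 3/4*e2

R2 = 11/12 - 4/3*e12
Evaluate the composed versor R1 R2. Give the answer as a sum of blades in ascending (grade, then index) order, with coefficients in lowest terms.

Distribute over the terms of R1 (each basis-blade product reordered to ascending indices, repeated generators contracted through their squares):
(-1/2*e1) R2 = -11/24*e1 + 2/3*e2
(3/4*e2) R2 = -e1 + 11/16*e2
Summing the partial products and collecting blades:
Answer: -35/24*e1 + 65/48*e2


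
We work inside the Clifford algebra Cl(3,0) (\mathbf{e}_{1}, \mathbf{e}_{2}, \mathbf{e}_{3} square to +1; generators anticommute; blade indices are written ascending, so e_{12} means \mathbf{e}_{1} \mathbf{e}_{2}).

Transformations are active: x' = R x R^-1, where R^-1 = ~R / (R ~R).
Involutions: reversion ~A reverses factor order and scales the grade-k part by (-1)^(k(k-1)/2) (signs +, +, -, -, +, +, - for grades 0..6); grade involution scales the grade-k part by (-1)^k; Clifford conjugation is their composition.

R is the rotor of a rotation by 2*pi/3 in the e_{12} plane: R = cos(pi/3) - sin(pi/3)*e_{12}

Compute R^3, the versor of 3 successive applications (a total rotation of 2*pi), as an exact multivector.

Rotor phase runs at HALF the rotation angle; powers of one rotor simply add phase, so after 3 steps in e_{12} the phase is 3*pi/3 = \pi and R^3 = cos(\pi) - sin(\pi)*e_{12}.
cos(\pi) = -1 and sin(\pi) = 0, so R^3 = -1. The total rotation 2*pi is 1 full turn, so every vector returns to itself, yet the rotor is -1, on the OTHER sheet of the double cover (an odd number of 2*pi turns).
Answer: -1


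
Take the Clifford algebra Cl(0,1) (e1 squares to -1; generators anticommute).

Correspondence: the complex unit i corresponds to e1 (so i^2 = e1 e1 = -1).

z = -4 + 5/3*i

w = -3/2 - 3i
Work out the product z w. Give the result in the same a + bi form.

In blades: z = -4 + 5/3*e1, w = -3/2 - 3*e1.
Distribute z over w term by term (generator squares from the signature, products reordered to ascending indices): (-4)*w = 6 + 12*e1; (5/3*e1)*w = 5 - 5/2*e1.
Sum: 11 + 19/2*e1; translating back through the correspondence:
Answer: 11 + 19/2*i


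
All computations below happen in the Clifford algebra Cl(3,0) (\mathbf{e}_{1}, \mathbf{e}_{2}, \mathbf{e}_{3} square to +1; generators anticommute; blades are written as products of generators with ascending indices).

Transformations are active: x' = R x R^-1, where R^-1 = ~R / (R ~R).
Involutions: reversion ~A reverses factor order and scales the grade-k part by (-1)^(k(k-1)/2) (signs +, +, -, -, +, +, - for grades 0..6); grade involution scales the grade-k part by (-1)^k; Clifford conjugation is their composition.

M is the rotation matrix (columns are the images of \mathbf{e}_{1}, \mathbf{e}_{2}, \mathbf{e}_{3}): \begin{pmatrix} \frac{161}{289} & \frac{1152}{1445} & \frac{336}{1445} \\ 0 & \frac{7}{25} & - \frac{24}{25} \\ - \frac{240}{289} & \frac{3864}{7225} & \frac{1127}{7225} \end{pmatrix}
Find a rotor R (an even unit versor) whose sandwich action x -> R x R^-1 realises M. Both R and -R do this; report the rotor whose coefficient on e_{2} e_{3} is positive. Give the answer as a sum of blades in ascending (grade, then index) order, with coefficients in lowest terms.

Method: write R = a + b12*e_{1} e_{2} + b13*e_{1} e_{3} + b23*e_{2} e_{3} with a^2 + b12^2 + b13^2 + b23^2 = 1 (so R^-1 = ~R). Expanding the columns R e_j ~R gives tr M = 4a^2 - 1 and, from the antisymmetric part, M21 - M12 = -4a*b12, M13 - M31 = 4a*b13, M32 - M23 = -4a*b23.
Here tr M = \frac{287}{289}, so a^2 = (1 + tr M)/4 = \frac{144}{289} and a = ±\frac{12}{17}. Taking a = \frac{12}{17}: M21 - M12 = -\frac{1152}{1445}, M13 - M31 = \frac{1536}{1445}, M32 - M23 = \frac{432}{289}, giving b12 = \frac{24}{85}, b13 = \frac{32}{85}, b23 = -\frac{9}{17}, i.e. R = \frac{12}{17} + \frac{24}{85} e_{1} e_{2} + \frac{32}{85} e_{1} e_{3} - \frac{9}{17} e_{2} e_{3}.
Its e_{2} e_{3} coefficient is negative, so report the other preimage -R.
Answer: -\frac{12}{17} - \frac{24}{85} e_{1} e_{2} - \frac{32}{85} e_{1} e_{3} + \frac{9}{17} e_{2} e_{3}. Key observation: the double cover Spin(3) -> SO(3) sends R and -R to the same matrix (trace \frac{287}{289} here), so the stated sign of the e_{2} e_{3} coefficient is what selects one sheet.


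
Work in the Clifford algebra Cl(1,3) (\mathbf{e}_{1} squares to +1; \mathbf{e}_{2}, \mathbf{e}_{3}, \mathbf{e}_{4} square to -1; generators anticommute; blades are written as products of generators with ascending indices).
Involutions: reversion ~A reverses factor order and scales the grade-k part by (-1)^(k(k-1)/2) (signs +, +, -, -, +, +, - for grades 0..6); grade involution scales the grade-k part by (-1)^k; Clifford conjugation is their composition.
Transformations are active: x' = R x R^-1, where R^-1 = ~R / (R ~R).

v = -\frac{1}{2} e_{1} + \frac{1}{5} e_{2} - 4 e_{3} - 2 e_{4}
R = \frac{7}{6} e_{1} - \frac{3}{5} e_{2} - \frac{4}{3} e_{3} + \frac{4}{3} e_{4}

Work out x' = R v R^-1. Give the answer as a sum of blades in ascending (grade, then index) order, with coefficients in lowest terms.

~R = \frac{7}{6} e_{1} - \frac{3}{5} e_{2} - \frac{4}{3} e_{3} + \frac{4}{3} e_{4}, and R ~R = -\frac{2299}{900}, so R^-1 = ~R / (-\frac{2299}{900}).
R v = -\frac{313}{100} - \frac{1}{15} e_{1} e_{2} - \frac{16}{3} e_{1} e_{3} - \frac{5}{3} e_{1} e_{4} + \frac{8}{3} e_{2} e_{3} + \frac{14}{15} e_{2} e_{4} + 8 e_{3} e_{4}
Answer: \frac{15445}{4598} e_{1} - \frac{19201}{11495} e_{2} + \frac{1684}{2299} e_{3} + \frac{12110}{2299} e_{4}


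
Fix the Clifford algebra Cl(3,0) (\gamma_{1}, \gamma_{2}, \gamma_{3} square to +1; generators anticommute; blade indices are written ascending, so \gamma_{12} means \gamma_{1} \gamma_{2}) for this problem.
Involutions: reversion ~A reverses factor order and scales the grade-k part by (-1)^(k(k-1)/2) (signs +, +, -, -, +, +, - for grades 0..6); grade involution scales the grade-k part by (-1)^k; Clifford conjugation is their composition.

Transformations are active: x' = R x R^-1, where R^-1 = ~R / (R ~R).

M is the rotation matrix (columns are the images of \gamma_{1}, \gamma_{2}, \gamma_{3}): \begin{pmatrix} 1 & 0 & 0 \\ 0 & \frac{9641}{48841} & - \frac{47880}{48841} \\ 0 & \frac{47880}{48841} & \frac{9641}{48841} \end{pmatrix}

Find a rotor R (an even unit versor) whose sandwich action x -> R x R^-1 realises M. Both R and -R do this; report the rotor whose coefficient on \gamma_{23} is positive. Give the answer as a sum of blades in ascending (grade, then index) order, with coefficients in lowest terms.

Method: write R = a + b12*\gamma_{12} + b13*\gamma_{13} + b23*\gamma_{23} with a^2 + b12^2 + b13^2 + b23^2 = 1 (so R^-1 = ~R). Expanding the columns R e_j ~R gives tr M = 4a^2 - 1 and, from the antisymmetric part, M21 - M12 = -4a*b12, M13 - M31 = 4a*b13, M32 - M23 = -4a*b23.
Here tr M = \frac{68123}{48841}, so a^2 = (1 + tr M)/4 = \frac{29241}{48841} and a = ±\frac{171}{221}. Taking a = \frac{171}{221}: M21 - M12 = 0, M13 - M31 = 0, M32 - M23 = \frac{95760}{48841}, giving b12 = 0, b13 = 0, b23 = -\frac{140}{221}, i.e. R = \frac{171}{221} - \frac{140}{221} \gamma_{23}.
Its \gamma_{23} coefficient is negative, so report the other preimage -R.
Answer: -\frac{171}{221} + \frac{140}{221} \gamma_{23}. Key observation: the double cover Spin(3) -> SO(3) sends R and -R to the same matrix (trace \frac{68123}{48841} here), so the stated sign of the \gamma_{23} coefficient is what selects one sheet.


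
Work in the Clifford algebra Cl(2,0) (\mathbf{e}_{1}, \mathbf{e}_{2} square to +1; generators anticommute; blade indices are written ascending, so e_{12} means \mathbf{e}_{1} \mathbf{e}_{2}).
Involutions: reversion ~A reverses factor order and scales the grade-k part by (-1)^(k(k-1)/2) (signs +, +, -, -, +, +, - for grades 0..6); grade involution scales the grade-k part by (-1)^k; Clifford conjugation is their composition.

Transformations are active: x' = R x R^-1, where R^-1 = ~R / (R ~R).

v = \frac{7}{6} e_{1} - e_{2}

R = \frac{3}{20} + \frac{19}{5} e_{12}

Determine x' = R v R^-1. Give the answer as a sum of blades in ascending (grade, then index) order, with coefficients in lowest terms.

~R = \frac{3}{20} - \frac{19}{5} e_{12}, and R ~R = \frac{1157}{80}, so R^-1 = ~R / (\frac{1157}{80}).
R v = -\frac{29}{8} e_{1} - \frac{55}{12} e_{2}
Answer: -\frac{8621}{6942} e_{1} + \frac{1047}{1157} e_{2}


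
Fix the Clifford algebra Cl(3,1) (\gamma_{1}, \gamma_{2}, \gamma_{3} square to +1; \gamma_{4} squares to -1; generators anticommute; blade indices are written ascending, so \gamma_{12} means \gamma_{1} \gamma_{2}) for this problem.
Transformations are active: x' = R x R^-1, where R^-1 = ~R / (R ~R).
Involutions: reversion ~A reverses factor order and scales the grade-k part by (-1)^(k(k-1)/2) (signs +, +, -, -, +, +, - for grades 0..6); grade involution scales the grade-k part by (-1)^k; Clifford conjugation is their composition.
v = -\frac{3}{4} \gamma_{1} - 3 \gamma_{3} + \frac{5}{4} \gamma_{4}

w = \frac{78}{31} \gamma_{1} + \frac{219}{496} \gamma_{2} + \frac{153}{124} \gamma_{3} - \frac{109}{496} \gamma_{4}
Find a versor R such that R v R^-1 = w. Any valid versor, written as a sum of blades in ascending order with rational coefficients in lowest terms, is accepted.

Why this works: both vectors square to 8, so q(v) = q(w) and R = v + w = \frac{219}{124} \gamma_{1} + \frac{219}{496} \gamma_{2} - \frac{219}{124} \gamma_{3} + \frac{511}{496} \gamma_{4} carries v to w — its own direction survives, the complement (v - w)/2 flips.
Answer: \frac{219}{124} \gamma_{1} + \frac{219}{496} \gamma_{2} - \frac{219}{124} \gamma_{3} + \frac{511}{496} \gamma_{4}


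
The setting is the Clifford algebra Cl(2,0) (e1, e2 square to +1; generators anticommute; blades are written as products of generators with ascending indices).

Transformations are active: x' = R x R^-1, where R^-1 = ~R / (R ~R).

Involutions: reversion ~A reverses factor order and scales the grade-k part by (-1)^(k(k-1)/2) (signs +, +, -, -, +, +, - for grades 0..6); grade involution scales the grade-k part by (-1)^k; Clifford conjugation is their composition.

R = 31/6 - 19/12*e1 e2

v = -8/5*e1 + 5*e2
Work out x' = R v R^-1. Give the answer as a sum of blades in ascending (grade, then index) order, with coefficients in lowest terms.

~R = 31/6 + 19/12*e1 e2, and R ~R = 4205/144, so R^-1 = ~R / (4205/144).
R v = -971/60*e1 + 233/10*e2
Answer: -86764/21025*e1 + 68227/21025*e2


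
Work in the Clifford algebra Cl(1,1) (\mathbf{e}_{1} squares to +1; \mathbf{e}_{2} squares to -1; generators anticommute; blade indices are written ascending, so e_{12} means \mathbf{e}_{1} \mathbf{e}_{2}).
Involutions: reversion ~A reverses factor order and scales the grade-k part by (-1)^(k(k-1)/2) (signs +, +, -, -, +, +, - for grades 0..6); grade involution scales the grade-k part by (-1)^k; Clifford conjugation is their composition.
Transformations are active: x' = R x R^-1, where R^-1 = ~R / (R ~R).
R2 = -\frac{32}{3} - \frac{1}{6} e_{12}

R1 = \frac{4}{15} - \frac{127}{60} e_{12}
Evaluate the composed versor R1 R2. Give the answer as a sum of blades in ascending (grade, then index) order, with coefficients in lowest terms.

Distribute over the terms of R1 (each basis-blade product reordered to ascending indices, repeated generators contracted through their squares):
(\frac{4}{15}) R2 = -\frac{128}{45} - \frac{2}{45} e_{12}
(-\frac{127}{60} e_{12}) R2 = \frac{127}{360} + \frac{1016}{45} e_{12}
Summing the partial products and collecting blades:
Answer: -\frac{299}{120} + \frac{338}{15} e_{12}


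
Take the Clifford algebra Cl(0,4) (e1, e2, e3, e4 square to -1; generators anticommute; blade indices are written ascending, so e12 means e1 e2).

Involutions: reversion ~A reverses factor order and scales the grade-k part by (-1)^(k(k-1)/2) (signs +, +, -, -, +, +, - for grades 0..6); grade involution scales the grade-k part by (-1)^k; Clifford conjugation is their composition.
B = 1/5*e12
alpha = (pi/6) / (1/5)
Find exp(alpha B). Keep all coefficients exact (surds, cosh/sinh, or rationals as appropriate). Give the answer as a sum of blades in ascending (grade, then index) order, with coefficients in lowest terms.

B^2 = (1/5)^2*(e12)^2 = 1/25*(-1) = -1/25 (a basis 2-blade squares to minus the product of its generators' squares).
B^2 = -1/25 — the negative square puts this in the circular regime; l = 1/5, alpha*l = pi/6, so exp(alpha B) = cos(pi/6) + (sin(pi/6)/(1/5))*B = sqrt(3)/2 + (5/2)*B.
Answer: sqrt(3)/2 + 1/2*e12


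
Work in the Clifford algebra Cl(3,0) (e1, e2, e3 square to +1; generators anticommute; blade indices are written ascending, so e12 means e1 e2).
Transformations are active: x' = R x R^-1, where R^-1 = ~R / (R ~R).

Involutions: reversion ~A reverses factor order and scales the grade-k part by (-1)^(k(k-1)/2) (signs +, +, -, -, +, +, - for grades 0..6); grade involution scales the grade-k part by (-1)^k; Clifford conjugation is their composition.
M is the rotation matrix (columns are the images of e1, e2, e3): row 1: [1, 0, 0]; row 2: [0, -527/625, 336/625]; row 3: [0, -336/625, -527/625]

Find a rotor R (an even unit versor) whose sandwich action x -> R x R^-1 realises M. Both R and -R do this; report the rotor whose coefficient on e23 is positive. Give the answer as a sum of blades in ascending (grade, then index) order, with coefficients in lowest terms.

Method: write R = a + b12*e12 + b13*e13 + b23*e23 with a^2 + b12^2 + b13^2 + b23^2 = 1 (so R^-1 = ~R). Expanding the columns R e_j ~R gives tr M = 4a^2 - 1 and, from the antisymmetric part, M21 - M12 = -4a*b12, M13 - M31 = 4a*b13, M32 - M23 = -4a*b23.
Here tr M = -429/625, so a^2 = (1 + tr M)/4 = 49/625 and a = ±7/25. Taking a = 7/25: M21 - M12 = 0, M13 - M31 = 0, M32 - M23 = -672/625, giving b12 = 0, b13 = 0, b23 = 24/25, i.e. R = 7/25 + 24/25*e23.
Its e23 coefficient is already positive.
Answer: 7/25 + 24/25*e23. Key observation: the double cover Spin(3) -> SO(3) sends R and -R to the same matrix (trace -429/625 here), so the stated sign of the e23 coefficient is what selects one sheet.


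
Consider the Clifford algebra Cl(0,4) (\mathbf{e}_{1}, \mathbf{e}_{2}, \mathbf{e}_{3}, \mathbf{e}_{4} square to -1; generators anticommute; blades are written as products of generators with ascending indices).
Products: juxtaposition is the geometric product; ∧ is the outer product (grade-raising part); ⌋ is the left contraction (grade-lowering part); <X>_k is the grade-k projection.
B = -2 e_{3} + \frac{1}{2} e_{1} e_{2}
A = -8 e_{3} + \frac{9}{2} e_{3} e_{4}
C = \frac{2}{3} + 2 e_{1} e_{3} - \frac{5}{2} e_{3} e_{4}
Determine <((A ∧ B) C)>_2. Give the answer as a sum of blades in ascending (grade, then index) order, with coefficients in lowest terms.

step 1: -4 e_{1} e_{2} e_{3} + \frac{9}{4} e_{1} e_{2} e_{3} e_{4}
step 2: -8 e_{2} + \frac{45}{8} e_{1} e_{2} + \frac{9}{2} e_{2} e_{4} - \frac{8}{3} e_{1} e_{2} e_{3} - 10 e_{1} e_{2} e_{4} + \frac{3}{2} e_{1} e_{2} e_{3} e_{4}
step 3: \frac{45}{8} e_{1} e_{2} + \frac{9}{2} e_{2} e_{4}
Answer: \frac{45}{8} e_{1} e_{2} + \frac{9}{2} e_{2} e_{4}


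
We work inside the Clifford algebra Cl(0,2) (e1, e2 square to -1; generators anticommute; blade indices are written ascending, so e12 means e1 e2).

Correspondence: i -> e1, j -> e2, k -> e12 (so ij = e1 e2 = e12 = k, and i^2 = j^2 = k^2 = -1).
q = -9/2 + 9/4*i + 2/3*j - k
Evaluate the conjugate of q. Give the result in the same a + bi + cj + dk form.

In blades: q = -9/2 + 9/4*e1 + 2/3*e2 - e12.
Conjugation here is Clifford conjugation: the scalar is fixed and the grade-1 and grade-2 blades all flip sign, giving -9/2 - 9/4*e1 - 2/3*e2 + e12; translating back:
Answer: -9/2 - 9/4*i - 2/3*j + k


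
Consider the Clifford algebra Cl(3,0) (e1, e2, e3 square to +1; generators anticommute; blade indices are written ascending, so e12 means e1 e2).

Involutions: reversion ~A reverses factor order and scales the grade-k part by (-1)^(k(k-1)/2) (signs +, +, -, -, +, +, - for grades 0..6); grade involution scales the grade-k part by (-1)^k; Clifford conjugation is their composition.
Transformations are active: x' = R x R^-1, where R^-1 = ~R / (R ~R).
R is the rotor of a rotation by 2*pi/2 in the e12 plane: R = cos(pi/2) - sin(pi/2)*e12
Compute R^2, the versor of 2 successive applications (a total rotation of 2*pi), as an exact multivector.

Half-angle bookkeeping: 2 applications in e12 add up to rotor phase 2*pi/2 = pi, so R^2 = cos(pi) - sin(pi)*e12.
cos(pi) = -1 and sin(pi) = 0, so R^2 = -1. The total rotation 2*pi is 1 full turn, so every vector returns to itself, yet the rotor is -1, on the OTHER sheet of the double cover (an odd number of 2*pi turns).
Answer: -1


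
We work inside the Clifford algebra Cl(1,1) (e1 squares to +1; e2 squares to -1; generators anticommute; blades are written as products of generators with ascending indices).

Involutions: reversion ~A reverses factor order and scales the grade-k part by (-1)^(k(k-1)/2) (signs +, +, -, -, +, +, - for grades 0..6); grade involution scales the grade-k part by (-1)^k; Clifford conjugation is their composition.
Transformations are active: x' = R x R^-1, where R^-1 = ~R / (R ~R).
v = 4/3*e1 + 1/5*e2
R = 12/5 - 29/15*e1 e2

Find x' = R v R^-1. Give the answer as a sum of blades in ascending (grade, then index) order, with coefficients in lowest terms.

~R = 12/5 + 29/15*e1 e2, and R ~R = 91/45, so R^-1 = ~R / (91/45).
R v = 269/75*e1 + 688/225*e2
Answer: 49004/6825*e1 + 16057/2275*e2


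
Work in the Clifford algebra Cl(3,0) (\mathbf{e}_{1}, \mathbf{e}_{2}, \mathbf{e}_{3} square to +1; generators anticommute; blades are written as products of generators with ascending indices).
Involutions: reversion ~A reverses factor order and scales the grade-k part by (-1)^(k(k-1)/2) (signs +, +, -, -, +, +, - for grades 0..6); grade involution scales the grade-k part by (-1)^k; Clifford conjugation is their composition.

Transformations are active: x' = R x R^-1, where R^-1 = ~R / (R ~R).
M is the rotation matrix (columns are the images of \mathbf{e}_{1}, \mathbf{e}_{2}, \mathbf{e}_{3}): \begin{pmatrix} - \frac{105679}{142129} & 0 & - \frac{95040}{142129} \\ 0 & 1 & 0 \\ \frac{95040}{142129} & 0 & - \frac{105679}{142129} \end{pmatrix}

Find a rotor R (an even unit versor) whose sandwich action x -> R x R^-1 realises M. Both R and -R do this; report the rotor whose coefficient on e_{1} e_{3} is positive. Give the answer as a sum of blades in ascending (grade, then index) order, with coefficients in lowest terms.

Method: write R = a + b12*e_{1} e_{2} + b13*e_{1} e_{3} + b23*e_{2} e_{3} with a^2 + b12^2 + b13^2 + b23^2 = 1 (so R^-1 = ~R). Expanding the columns R e_j ~R gives tr M = 4a^2 - 1 and, from the antisymmetric part, M21 - M12 = -4a*b12, M13 - M31 = 4a*b13, M32 - M23 = -4a*b23.
Here tr M = -\frac{69229}{142129}, so a^2 = (1 + tr M)/4 = \frac{18225}{142129} and a = ±\frac{135}{377}. Taking a = \frac{135}{377}: M21 - M12 = 0, M13 - M31 = -\frac{190080}{142129}, M32 - M23 = 0, giving b12 = 0, b13 = -\frac{352}{377}, b23 = 0, i.e. R = \frac{135}{377} - \frac{352}{377} e_{1} e_{3}.
Its e_{1} e_{3} coefficient is negative, so report the other preimage -R.
Answer: -\frac{135}{377} + \frac{352}{377} e_{1} e_{3}. Sheet selection: the two-to-one cover makes ±R indistinguishable at the matrix level (trace -\frac{69229}{142129}), so uniqueness comes from the required sign on e_{1} e_{3}.


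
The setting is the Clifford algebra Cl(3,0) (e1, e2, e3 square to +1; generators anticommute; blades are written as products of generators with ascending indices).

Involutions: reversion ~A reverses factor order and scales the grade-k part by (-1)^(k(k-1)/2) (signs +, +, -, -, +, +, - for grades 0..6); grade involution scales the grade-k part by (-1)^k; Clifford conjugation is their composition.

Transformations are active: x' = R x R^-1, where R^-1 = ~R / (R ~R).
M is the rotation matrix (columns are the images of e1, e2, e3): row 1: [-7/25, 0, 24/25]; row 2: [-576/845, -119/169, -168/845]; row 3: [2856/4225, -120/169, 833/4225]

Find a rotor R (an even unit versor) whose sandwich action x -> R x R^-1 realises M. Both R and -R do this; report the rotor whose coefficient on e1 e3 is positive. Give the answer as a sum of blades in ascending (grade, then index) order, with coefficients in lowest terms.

Method: write R = a + b12*e1 e2 + b13*e1 e3 + b23*e2 e3 with a^2 + b12^2 + b13^2 + b23^2 = 1 (so R^-1 = ~R). Expanding the columns R e_j ~R gives tr M = 4a^2 - 1 and, from the antisymmetric part, M21 - M12 = -4a*b12, M13 - M31 = 4a*b13, M32 - M23 = -4a*b23.
Here tr M = -133/169, so a^2 = (1 + tr M)/4 = 9/169 and a = ±3/13. Taking a = 3/13: M21 - M12 = -576/845, M13 - M31 = 48/169, M32 - M23 = -432/845, giving b12 = 48/65, b13 = 4/13, b23 = 36/65, i.e. R = 3/13 + 48/65*e1 e2 + 4/13*e1 e3 + 36/65*e2 e3.
Its e1 e3 coefficient is already positive.
Answer: 3/13 + 48/65*e1 e2 + 4/13*e1 e3 + 36/65*e2 e3. Why the constraint matters: R and -R act identically through the sandwich — M has trace -133/169 either way — so only the sign condition on e1 e3 picks one of the two preimages.


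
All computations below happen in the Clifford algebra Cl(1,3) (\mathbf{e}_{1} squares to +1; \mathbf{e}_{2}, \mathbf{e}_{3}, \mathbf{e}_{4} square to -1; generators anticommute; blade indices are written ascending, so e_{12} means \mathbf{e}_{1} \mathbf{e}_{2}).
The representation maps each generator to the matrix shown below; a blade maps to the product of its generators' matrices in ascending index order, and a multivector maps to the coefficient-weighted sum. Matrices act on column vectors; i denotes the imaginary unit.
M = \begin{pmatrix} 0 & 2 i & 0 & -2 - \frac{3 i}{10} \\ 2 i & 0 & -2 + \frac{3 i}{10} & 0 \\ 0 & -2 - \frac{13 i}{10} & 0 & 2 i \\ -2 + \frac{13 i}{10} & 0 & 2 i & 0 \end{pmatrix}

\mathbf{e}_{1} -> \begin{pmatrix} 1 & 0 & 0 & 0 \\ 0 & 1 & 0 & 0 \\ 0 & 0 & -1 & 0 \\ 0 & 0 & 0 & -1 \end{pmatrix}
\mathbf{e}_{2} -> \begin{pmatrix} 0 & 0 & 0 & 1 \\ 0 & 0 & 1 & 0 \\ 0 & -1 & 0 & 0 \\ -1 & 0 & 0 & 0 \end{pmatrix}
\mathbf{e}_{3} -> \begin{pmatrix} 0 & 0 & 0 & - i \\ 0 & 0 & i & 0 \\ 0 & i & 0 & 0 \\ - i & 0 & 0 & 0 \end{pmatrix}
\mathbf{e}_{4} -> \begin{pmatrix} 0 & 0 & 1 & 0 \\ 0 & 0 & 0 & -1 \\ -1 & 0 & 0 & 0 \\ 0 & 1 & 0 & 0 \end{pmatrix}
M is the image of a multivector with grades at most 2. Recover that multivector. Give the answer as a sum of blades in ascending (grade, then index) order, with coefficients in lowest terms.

Method: the blade images are trace-orthogonal — tr(rho(e_A) rho(e_B)^-1) = 4 if A = B and 0 otherwise — and rho(e_A)^-1 = (e_A)^2 * rho(e_A) with (e_A)^2 = +1 or -1, so the coefficient of e_A in the preimage is (e_A)^2 * tr(M rho(e_A))/4.
Nonzero projections over blades of grade <= 2: e_{3}: (e_{3})^2 = -1, tr(M rho(e_{3})) = 2, coefficient -\frac{1}{2}; e_{12}: (e_{12})^2 = +1, tr(M rho(e_{12})) = -8, coefficient -2; e_{13}: (e_{13})^2 = +1, tr(M rho(e_{13})) = \frac{16}{5}, coefficient \frac{4}{5}; e_{34}: (e_{34})^2 = -1, tr(M rho(e_{34})) = 8, coefficient -2. Every other blade of grade <= 2 projects to 0.
Answer: -\frac{1}{2} e_{3} - 2 e_{12} + \frac{4}{5} e_{13} - 2 e_{34}


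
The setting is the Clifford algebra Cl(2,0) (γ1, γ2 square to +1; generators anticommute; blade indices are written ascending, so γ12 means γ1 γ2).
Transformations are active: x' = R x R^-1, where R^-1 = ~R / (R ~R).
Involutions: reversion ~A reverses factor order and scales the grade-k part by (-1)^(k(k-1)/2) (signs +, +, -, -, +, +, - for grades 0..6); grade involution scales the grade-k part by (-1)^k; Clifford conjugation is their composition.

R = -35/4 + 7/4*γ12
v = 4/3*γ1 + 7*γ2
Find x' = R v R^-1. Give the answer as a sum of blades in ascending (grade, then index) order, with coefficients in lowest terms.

~R = -35/4 - 7/4*γ12, and R ~R = 637/8, so R^-1 = ~R / (637/8).
R v = 7/12*γ1 - 763/12*γ2
Answer: -19/13*γ1 + 272/39*γ2


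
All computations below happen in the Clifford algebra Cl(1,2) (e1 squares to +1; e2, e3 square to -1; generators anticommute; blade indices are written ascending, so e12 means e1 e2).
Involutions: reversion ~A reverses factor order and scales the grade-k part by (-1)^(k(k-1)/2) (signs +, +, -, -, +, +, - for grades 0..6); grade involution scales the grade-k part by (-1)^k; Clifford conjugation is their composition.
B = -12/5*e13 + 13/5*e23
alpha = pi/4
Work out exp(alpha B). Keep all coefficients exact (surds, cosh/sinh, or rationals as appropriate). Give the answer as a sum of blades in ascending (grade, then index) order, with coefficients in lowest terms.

B^2 term by term: the squares give (-12/5)^2*(e13)^2 + (13/5)^2*(e23)^2 = 144/25*(+1) + 169/25*(-1) = -1 (each basis 2-blade squares to minus the product of its generators' squares); cross terms between blades sharing an index anticommute and cancel. So B^2 = -1.
B^2 = -1 — circular case — the even/odd split gives cos and sin: l = 1, alpha*l = pi/4, so exp(alpha B) = cos(pi/4) + (sin(pi/4)/1)*B = sqrt(2)/2 + (sqrt(2)/2)*B.
Answer: sqrt(2)/2 - 6*sqrt(2)/5*e13 + 13*sqrt(2)/10*e23
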